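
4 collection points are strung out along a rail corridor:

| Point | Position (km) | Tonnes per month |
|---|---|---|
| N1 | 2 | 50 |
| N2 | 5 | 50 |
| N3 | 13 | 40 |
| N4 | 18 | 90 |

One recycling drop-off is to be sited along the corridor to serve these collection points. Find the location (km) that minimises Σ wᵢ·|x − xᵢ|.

For a sum of weighted absolute distances on a line, the optimum is the weighted median (not the mean). Total weight W = 230; half-weight = 115.
Sort by position and accumulate weight:
  km 2 (N1, w=50) → cum 50
  km 5 (N2, w=50) → cum 100
  km 13 (N3, w=40) → cum 140  ≥ 115 → median here
  km 18 (N4, w=90) → cum 230
Optimal location: km 13.

x = 13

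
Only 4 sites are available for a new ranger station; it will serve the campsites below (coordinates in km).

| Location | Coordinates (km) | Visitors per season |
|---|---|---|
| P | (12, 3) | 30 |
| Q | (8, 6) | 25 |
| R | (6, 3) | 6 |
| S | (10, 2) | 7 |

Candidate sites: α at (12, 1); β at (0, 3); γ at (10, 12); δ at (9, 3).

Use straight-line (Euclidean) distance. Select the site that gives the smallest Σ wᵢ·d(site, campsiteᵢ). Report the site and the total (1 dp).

δ, total 197.0 km

Total weighted distance at each candidate:
  α (12, 1): total = 273.7
  β (0, 3): total = 679.9
  γ (10, 12): total = 563.8
  δ (9, 3): total = 197.0
Minimum is at δ with total 197.0 km.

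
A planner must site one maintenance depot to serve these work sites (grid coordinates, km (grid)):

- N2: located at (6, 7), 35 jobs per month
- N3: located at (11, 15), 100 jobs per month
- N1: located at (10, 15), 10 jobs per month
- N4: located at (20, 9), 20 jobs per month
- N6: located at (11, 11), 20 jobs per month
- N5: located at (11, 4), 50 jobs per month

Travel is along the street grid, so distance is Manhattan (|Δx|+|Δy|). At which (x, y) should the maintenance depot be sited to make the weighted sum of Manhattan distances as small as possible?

Manhattan distance separates: Σwᵢ(|x−xᵢ|+|y−yᵢ|) = Σwᵢ|x−xᵢ| + Σwᵢ|y−yᵢ|, so x and y are optimised independently as 1-D weighted medians.
Total weight W = 235; half = 117.5.
x-coordinate, sorted with cumulative weight:
  x=6 (N2, w=35) cum 35
  x=10 (N1, w=10) cum 45
  x=11 (N3, w=100) cum 145  ← median
  x=11 (N6, w=20) cum 165
  x=11 (N5, w=50) cum 215
  x=20 (N4, w=20) cum 235
⇒ x* = 11
y-coordinate, sorted with cumulative weight:
  y=4 (N5, w=50) cum 50
  y=7 (N2, w=35) cum 85
  y=9 (N4, w=20) cum 105
  y=11 (N6, w=20) cum 125  ← median
  y=15 (N3, w=100) cum 225
  y=15 (N1, w=10) cum 235
⇒ y* = 11

(11, 11)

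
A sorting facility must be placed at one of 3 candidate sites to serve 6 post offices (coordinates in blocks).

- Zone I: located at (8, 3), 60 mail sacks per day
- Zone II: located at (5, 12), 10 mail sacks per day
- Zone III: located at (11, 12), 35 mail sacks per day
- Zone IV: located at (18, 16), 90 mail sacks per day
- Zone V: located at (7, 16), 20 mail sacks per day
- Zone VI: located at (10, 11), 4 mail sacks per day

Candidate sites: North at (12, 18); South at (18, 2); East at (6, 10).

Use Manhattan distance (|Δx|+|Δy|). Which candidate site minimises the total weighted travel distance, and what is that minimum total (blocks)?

North, total 2411 blocks

Total weighted distance at each candidate:
  North (12, 18): total = 2411
  South (18, 2): total = 3313
  East (6, 10): total = 2595
Minimum is at North with total 2411 blocks.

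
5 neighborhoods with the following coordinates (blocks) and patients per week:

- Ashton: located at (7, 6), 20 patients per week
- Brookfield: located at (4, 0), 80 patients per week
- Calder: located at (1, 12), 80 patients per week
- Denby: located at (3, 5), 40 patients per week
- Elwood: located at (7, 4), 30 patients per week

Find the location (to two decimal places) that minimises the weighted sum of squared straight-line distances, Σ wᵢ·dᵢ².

(3.48, 5.60)

The minimiser of Σwᵢ‖p−pᵢ‖² is the weighted centroid p* = (Σwᵢpᵢ)/(Σwᵢ).
Σwᵢ = 250.
Σwᵢxᵢ = 20·7 + 80·4 + 80·1 + 40·3 + 30·7 = 870.
Σwᵢyᵢ = 20·6 + 80·0 + 80·12 + 40·5 + 30·4 = 1400.
x* = 870/250 = 3.48, y* = 1400/250 = 5.60.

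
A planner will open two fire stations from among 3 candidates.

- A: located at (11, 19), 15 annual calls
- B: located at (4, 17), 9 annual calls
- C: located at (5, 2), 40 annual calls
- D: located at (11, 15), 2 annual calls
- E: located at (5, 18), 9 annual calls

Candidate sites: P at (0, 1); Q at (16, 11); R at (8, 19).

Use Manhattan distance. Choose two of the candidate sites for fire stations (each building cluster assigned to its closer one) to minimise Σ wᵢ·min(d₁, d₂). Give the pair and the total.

{P, R}, total 389

Evaluate every pair (each demand assigned to the nearer of the two):
  {P, R}: total = 389
  {P, Q}: total = 777
  {Q, R}: total = 949
Best pair: {P, R} with total 389.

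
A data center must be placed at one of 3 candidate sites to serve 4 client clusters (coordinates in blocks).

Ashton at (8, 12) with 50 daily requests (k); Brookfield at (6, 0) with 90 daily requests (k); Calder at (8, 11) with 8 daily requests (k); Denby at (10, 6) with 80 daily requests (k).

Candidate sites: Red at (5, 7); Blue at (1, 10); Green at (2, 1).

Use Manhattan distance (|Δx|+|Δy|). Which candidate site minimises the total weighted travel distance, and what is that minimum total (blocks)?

Red, total 1656 blocks

Total weighted distance at each candidate:
  Red (5, 7): total = 1656
  Blue (1, 10): total = 2904
  Green (2, 1): total = 2468
Minimum is at Red with total 1656 blocks.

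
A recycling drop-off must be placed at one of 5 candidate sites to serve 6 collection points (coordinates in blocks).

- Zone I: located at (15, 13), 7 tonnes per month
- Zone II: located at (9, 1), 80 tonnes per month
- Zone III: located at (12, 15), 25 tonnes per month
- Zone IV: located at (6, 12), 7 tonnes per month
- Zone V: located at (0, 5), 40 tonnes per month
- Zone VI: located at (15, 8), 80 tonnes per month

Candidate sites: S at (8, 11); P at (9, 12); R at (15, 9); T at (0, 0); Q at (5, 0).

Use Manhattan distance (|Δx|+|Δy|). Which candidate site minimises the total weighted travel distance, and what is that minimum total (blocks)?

R, total 2297 blocks

Total weighted distance at each candidate:
  S (8, 11): total = 2524
  P (9, 12): total = 2540
  R (15, 9): total = 2297
  T (0, 0): total = 3837
  Q (5, 0): total = 3042
Minimum is at R with total 2297 blocks.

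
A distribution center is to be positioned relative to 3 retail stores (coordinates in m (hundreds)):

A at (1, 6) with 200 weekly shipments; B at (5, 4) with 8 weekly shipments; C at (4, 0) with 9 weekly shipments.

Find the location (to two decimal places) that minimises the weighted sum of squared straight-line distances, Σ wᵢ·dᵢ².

The minimiser of Σwᵢ‖p−pᵢ‖² is the weighted centroid p* = (Σwᵢpᵢ)/(Σwᵢ).
Σwᵢ = 217.
Σwᵢxᵢ = 200·1 + 8·5 + 9·4 = 276.
Σwᵢyᵢ = 200·6 + 8·4 + 9·0 = 1232.
x* = 276/217 = 1.27, y* = 1232/217 = 5.68.

(1.27, 5.68)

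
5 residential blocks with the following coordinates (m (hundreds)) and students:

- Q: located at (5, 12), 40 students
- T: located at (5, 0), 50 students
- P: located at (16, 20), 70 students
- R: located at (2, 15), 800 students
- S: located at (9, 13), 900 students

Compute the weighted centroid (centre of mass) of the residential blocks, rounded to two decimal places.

The minimiser of Σwᵢ‖p−pᵢ‖² is the weighted centroid p* = (Σwᵢpᵢ)/(Σwᵢ).
Σwᵢ = 1860.
Σwᵢxᵢ = 40·5 + 50·5 + 70·16 + 800·2 + 900·9 = 11270.
Σwᵢyᵢ = 40·12 + 50·0 + 70·20 + 800·15 + 900·13 = 25580.
x* = 11270/1860 = 6.06, y* = 25580/1860 = 13.75.

(6.06, 13.75)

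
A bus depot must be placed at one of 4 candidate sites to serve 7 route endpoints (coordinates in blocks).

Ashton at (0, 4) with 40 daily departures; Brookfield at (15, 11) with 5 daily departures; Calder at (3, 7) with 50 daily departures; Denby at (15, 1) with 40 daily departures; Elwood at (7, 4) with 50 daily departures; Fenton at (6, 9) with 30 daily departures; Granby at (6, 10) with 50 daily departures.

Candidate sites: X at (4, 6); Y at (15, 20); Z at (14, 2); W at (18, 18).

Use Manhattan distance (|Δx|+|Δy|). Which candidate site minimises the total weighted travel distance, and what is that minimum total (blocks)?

Total weighted distance at each candidate:
  X (4, 6): total = 1760
  Y (15, 20): total = 6045
  Z (14, 2): total = 3270
  W (18, 18): total = 6310
Minimum is at X with total 1760 blocks.

X, total 1760 blocks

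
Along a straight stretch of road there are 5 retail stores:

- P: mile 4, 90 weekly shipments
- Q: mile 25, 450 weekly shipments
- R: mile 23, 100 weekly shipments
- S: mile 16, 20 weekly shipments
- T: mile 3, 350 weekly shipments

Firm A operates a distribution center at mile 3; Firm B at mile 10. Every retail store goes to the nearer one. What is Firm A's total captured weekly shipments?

The indifferent point is the midpoint (3+10)/2 = 6.5; retail stores left of it (closer to Firm A at 3) go to Firm A, those right go to Firm B.
  T at 3 (w=350) → Firm A
  P at 4 (w=90) → Firm A
  S at 16 (w=20) → Firm B
  R at 23 (w=100) → Firm B
  Q at 25 (w=450) → Firm B
Firm A captures 440; Firm B captures 570.

440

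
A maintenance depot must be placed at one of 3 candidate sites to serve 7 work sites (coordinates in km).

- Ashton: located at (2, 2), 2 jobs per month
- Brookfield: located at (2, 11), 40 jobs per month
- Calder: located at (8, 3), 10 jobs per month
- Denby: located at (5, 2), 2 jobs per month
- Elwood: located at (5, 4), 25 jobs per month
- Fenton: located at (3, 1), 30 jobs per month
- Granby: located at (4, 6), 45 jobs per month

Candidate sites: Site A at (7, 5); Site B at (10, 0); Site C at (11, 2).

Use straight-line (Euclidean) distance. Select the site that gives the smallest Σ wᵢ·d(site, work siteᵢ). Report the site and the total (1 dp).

Site A, total 721.6 km

Total weighted distance at each candidate:
  Site A (7, 5): total = 721.6
  Site B (10, 0): total = 1361.4
  Site C (11, 2): total = 1333.5
Minimum is at Site A with total 721.6 km.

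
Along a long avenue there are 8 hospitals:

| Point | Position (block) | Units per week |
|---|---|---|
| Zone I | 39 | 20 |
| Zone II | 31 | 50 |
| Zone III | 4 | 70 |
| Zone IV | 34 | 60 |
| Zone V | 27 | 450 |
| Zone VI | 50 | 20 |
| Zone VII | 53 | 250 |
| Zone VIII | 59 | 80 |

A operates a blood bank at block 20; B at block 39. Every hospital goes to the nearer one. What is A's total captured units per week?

The indifferent point is the midpoint (20+39)/2 = 29.5; hospitals left of it (closer to A at 20) go to A, those right go to B.
  Zone III at 4 (w=70) → A
  Zone V at 27 (w=450) → A
  Zone II at 31 (w=50) → B
  Zone IV at 34 (w=60) → B
  Zone I at 39 (w=20) → B
  Zone VI at 50 (w=20) → B
  Zone VII at 53 (w=250) → B
  Zone VIII at 59 (w=80) → B
A captures 520; B captures 480.

520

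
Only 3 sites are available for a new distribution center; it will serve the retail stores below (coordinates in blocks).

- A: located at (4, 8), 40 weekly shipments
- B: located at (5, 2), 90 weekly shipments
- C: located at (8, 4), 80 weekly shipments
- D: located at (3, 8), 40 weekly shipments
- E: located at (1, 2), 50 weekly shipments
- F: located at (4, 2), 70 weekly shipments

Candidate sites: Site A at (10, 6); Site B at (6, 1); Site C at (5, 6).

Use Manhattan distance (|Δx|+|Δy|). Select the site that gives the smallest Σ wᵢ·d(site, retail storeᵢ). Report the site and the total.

Total weighted distance at each candidate:
  Site A (10, 6): total = 3160
  Site B (6, 1): total = 1850
  Site C (5, 6): total = 1790
Minimum is at Site C with total 1790 blocks.

Site C, total 1790 blocks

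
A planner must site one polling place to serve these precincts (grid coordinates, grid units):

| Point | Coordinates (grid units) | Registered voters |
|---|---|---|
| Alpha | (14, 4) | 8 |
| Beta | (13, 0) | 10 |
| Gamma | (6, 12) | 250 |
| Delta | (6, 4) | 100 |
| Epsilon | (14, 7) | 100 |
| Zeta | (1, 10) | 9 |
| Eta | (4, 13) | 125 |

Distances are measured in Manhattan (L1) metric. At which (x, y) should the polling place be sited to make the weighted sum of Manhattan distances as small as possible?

(6, 12)

Manhattan distance separates: Σwᵢ(|x−xᵢ|+|y−yᵢ|) = Σwᵢ|x−xᵢ| + Σwᵢ|y−yᵢ|, so x and y are optimised independently as 1-D weighted medians.
Total weight W = 602; half = 301.
x-coordinate, sorted with cumulative weight:
  x=1 (Zeta, w=9) cum 9
  x=4 (Eta, w=125) cum 134
  x=6 (Gamma, w=250) cum 384  ← median
  x=6 (Delta, w=100) cum 484
  x=13 (Beta, w=10) cum 494
  x=14 (Alpha, w=8) cum 502
  x=14 (Epsilon, w=100) cum 602
⇒ x* = 6
y-coordinate, sorted with cumulative weight:
  y=0 (Beta, w=10) cum 10
  y=4 (Alpha, w=8) cum 18
  y=4 (Delta, w=100) cum 118
  y=7 (Epsilon, w=100) cum 218
  y=10 (Zeta, w=9) cum 227
  y=12 (Gamma, w=250) cum 477  ← median
  y=13 (Eta, w=125) cum 602
⇒ y* = 12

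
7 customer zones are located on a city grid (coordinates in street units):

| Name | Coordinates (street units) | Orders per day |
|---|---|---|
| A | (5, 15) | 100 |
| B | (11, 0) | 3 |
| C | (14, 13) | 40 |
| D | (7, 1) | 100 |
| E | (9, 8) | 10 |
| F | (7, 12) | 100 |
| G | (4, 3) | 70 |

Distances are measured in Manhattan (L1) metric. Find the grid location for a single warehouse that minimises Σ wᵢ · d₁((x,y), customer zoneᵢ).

Manhattan distance separates: Σwᵢ(|x−xᵢ|+|y−yᵢ|) = Σwᵢ|x−xᵢ| + Σwᵢ|y−yᵢ|, so x and y are optimised independently as 1-D weighted medians.
Total weight W = 423; half = 211.5.
x-coordinate, sorted with cumulative weight:
  x=4 (G, w=70) cum 70
  x=5 (A, w=100) cum 170
  x=7 (D, w=100) cum 270  ← median
  x=7 (F, w=100) cum 370
  x=9 (E, w=10) cum 380
  x=11 (B, w=3) cum 383
  x=14 (C, w=40) cum 423
⇒ x* = 7
y-coordinate, sorted with cumulative weight:
  y=0 (B, w=3) cum 3
  y=1 (D, w=100) cum 103
  y=3 (G, w=70) cum 173
  y=8 (E, w=10) cum 183
  y=12 (F, w=100) cum 283  ← median
  y=13 (C, w=40) cum 323
  y=15 (A, w=100) cum 423
⇒ y* = 12

(7, 12)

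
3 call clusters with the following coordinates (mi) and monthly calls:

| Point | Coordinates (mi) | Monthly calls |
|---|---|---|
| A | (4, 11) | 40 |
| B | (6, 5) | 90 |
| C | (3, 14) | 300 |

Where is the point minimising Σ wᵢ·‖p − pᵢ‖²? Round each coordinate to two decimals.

(3.72, 11.84)

The minimiser of Σwᵢ‖p−pᵢ‖² is the weighted centroid p* = (Σwᵢpᵢ)/(Σwᵢ).
Σwᵢ = 430.
Σwᵢxᵢ = 40·4 + 90·6 + 300·3 = 1600.
Σwᵢyᵢ = 40·11 + 90·5 + 300·14 = 5090.
x* = 1600/430 = 3.72, y* = 5090/430 = 11.84.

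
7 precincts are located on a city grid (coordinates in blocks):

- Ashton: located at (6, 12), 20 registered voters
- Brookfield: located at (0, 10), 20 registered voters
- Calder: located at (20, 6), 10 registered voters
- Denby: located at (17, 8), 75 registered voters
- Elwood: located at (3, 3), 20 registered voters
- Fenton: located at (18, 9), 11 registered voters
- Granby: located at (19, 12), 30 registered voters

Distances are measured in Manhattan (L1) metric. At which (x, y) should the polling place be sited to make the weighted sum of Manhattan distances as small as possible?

Manhattan distance separates: Σwᵢ(|x−xᵢ|+|y−yᵢ|) = Σwᵢ|x−xᵢ| + Σwᵢ|y−yᵢ|, so x and y are optimised independently as 1-D weighted medians.
Total weight W = 186; half = 93.
x-coordinate, sorted with cumulative weight:
  x=0 (Brookfield, w=20) cum 20
  x=3 (Elwood, w=20) cum 40
  x=6 (Ashton, w=20) cum 60
  x=17 (Denby, w=75) cum 135  ← median
  x=18 (Fenton, w=11) cum 146
  x=19 (Granby, w=30) cum 176
  x=20 (Calder, w=10) cum 186
⇒ x* = 17
y-coordinate, sorted with cumulative weight:
  y=3 (Elwood, w=20) cum 20
  y=6 (Calder, w=10) cum 30
  y=8 (Denby, w=75) cum 105  ← median
  y=9 (Fenton, w=11) cum 116
  y=10 (Brookfield, w=20) cum 136
  y=12 (Ashton, w=20) cum 156
  y=12 (Granby, w=30) cum 186
⇒ y* = 8

(17, 8)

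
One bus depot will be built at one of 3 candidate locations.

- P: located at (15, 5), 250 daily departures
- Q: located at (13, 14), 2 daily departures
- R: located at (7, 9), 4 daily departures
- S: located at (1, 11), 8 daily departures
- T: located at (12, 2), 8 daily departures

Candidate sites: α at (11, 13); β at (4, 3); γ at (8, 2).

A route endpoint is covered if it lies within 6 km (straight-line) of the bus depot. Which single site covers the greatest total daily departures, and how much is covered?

Coverage radius r = 6 km; a point is covered iff (Δx)²+(Δy)² ≤ 6² = 36.
  α (11, 13): covers {Q, R} → 6
  β (4, 3): covers {none} → 0
  γ (8, 2): covers {T} → 8
Maximum coverage at γ: 8 daily departures.

γ, covering 8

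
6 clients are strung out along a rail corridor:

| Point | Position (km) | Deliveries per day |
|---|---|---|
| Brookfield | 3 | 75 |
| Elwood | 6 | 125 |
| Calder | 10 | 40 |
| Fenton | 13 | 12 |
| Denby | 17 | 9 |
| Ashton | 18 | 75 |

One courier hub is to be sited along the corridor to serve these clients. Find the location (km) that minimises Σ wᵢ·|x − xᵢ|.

x = 6

For a sum of weighted absolute distances on a line, the optimum is the weighted median (not the mean). Total weight W = 336; half-weight = 168.
Sort by position and accumulate weight:
  km 3 (Brookfield, w=75) → cum 75
  km 6 (Elwood, w=125) → cum 200  ≥ 168 → median here
  km 10 (Calder, w=40) → cum 240
  km 13 (Fenton, w=12) → cum 252
  km 17 (Denby, w=9) → cum 261
  km 18 (Ashton, w=75) → cum 336
Optimal location: km 6.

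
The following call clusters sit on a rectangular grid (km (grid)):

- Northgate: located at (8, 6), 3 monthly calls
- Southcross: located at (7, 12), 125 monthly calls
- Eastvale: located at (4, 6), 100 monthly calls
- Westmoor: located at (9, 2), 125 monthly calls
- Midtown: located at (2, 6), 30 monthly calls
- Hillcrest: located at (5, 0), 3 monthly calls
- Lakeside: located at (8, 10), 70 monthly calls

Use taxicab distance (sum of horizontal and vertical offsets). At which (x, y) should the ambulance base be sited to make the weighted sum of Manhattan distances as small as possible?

(7, 6)

Manhattan distance separates: Σwᵢ(|x−xᵢ|+|y−yᵢ|) = Σwᵢ|x−xᵢ| + Σwᵢ|y−yᵢ|, so x and y are optimised independently as 1-D weighted medians.
Total weight W = 456; half = 228.
x-coordinate, sorted with cumulative weight:
  x=2 (Midtown, w=30) cum 30
  x=4 (Eastvale, w=100) cum 130
  x=5 (Hillcrest, w=3) cum 133
  x=7 (Southcross, w=125) cum 258  ← median
  x=8 (Northgate, w=3) cum 261
  x=8 (Lakeside, w=70) cum 331
  x=9 (Westmoor, w=125) cum 456
⇒ x* = 7
y-coordinate, sorted with cumulative weight:
  y=0 (Hillcrest, w=3) cum 3
  y=2 (Westmoor, w=125) cum 128
  y=6 (Northgate, w=3) cum 131
  y=6 (Eastvale, w=100) cum 231  ← median
  y=6 (Midtown, w=30) cum 261
  y=10 (Lakeside, w=70) cum 331
  y=12 (Southcross, w=125) cum 456
⇒ y* = 6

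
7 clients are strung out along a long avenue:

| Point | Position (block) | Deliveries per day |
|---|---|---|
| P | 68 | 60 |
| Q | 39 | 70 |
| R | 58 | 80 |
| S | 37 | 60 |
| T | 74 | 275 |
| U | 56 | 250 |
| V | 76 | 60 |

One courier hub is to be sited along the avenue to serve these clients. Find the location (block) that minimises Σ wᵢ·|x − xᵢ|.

For a sum of weighted absolute distances on a line, the optimum is the weighted median (not the mean). Total weight W = 855; half-weight = 427.5.
Sort by position and accumulate weight:
  block 37 (S, w=60) → cum 60
  block 39 (Q, w=70) → cum 130
  block 56 (U, w=250) → cum 380
  block 58 (R, w=80) → cum 460  ≥ 427.5 → median here
  block 68 (P, w=60) → cum 520
  block 74 (T, w=275) → cum 795
  block 76 (V, w=60) → cum 855
Optimal location: block 58.

x = 58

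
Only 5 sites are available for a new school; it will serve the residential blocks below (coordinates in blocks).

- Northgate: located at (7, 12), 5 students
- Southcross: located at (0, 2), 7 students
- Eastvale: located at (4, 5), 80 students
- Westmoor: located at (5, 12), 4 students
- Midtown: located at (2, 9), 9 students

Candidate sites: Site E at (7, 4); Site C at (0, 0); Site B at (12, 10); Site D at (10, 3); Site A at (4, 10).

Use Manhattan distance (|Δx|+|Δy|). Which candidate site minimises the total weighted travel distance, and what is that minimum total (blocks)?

Site A, total 548 blocks

Total weighted distance at each candidate:
  Site E (7, 4): total = 553
  Site C (0, 0): total = 996
  Site B (12, 10): total = 1350
  Site D (10, 3): total = 959
  Site A (4, 10): total = 548
Minimum is at Site A with total 548 blocks.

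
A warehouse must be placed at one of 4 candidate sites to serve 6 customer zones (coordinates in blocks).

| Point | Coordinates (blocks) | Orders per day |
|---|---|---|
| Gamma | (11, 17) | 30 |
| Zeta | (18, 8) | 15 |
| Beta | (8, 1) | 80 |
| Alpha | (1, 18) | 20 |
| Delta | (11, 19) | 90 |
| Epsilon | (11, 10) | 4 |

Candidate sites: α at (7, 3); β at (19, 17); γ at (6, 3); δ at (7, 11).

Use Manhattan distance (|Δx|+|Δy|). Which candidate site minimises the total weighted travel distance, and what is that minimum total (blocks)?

Total weighted distance at each candidate:
  α (7, 3): total = 3284
  β (19, 17): total = 3890
  γ (6, 3): total = 3483
  δ (7, 11): total = 2750
Minimum is at δ with total 2750 blocks.

δ, total 2750 blocks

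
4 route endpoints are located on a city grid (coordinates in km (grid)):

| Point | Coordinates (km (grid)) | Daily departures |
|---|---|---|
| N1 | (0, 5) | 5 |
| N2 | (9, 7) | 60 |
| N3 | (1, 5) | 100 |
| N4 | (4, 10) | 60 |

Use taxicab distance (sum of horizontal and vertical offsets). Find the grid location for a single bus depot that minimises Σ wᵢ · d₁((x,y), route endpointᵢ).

Manhattan distance separates: Σwᵢ(|x−xᵢ|+|y−yᵢ|) = Σwᵢ|x−xᵢ| + Σwᵢ|y−yᵢ|, so x and y are optimised independently as 1-D weighted medians.
Total weight W = 225; half = 112.5.
x-coordinate, sorted with cumulative weight:
  x=0 (N1, w=5) cum 5
  x=1 (N3, w=100) cum 105
  x=4 (N4, w=60) cum 165  ← median
  x=9 (N2, w=60) cum 225
⇒ x* = 4
y-coordinate, sorted with cumulative weight:
  y=5 (N1, w=5) cum 5
  y=5 (N3, w=100) cum 105
  y=7 (N2, w=60) cum 165  ← median
  y=10 (N4, w=60) cum 225
⇒ y* = 7

(4, 7)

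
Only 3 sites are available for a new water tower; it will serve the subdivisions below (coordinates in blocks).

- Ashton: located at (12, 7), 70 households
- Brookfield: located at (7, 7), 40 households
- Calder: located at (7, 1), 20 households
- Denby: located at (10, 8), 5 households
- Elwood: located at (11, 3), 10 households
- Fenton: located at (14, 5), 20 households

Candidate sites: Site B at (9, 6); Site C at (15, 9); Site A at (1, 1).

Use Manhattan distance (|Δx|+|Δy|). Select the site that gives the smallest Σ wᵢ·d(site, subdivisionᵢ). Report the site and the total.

Site B, total 725 blocks

Total weighted distance at each candidate:
  Site B (9, 6): total = 725
  Site C (15, 9): total = 1300
  Site A (1, 1): total = 2330
Minimum is at Site B with total 725 blocks.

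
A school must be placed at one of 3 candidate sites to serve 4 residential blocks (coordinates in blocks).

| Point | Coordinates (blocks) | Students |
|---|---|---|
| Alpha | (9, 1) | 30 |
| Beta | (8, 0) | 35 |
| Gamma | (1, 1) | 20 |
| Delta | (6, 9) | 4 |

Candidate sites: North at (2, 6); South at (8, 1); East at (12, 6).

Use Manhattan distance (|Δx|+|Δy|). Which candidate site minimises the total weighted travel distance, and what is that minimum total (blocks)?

Total weighted distance at each candidate:
  North (2, 6): total = 928
  South (8, 1): total = 245
  East (12, 6): total = 946
Minimum is at South with total 245 blocks.

South, total 245 blocks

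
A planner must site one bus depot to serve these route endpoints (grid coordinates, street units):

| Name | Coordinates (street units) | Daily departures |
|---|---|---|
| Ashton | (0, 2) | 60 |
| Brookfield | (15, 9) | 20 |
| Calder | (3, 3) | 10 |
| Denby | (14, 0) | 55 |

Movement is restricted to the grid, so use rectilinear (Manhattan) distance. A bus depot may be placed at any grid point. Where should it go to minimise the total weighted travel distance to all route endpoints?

(14, 2)

Manhattan distance separates: Σwᵢ(|x−xᵢ|+|y−yᵢ|) = Σwᵢ|x−xᵢ| + Σwᵢ|y−yᵢ|, so x and y are optimised independently as 1-D weighted medians.
Total weight W = 145; half = 72.5.
x-coordinate, sorted with cumulative weight:
  x=0 (Ashton, w=60) cum 60
  x=3 (Calder, w=10) cum 70
  x=14 (Denby, w=55) cum 125  ← median
  x=15 (Brookfield, w=20) cum 145
⇒ x* = 14
y-coordinate, sorted with cumulative weight:
  y=0 (Denby, w=55) cum 55
  y=2 (Ashton, w=60) cum 115  ← median
  y=3 (Calder, w=10) cum 125
  y=9 (Brookfield, w=20) cum 145
⇒ y* = 2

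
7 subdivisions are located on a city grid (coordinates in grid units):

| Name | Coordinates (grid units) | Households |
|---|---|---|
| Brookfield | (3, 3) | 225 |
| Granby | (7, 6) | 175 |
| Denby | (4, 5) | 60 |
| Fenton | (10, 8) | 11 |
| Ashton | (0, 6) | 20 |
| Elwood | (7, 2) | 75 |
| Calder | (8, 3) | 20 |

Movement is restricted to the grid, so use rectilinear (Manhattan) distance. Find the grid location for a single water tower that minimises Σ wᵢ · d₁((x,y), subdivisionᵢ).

(4, 3)

Manhattan distance separates: Σwᵢ(|x−xᵢ|+|y−yᵢ|) = Σwᵢ|x−xᵢ| + Σwᵢ|y−yᵢ|, so x and y are optimised independently as 1-D weighted medians.
Total weight W = 586; half = 293.
x-coordinate, sorted with cumulative weight:
  x=0 (Ashton, w=20) cum 20
  x=3 (Brookfield, w=225) cum 245
  x=4 (Denby, w=60) cum 305  ← median
  x=7 (Granby, w=175) cum 480
  x=7 (Elwood, w=75) cum 555
  x=8 (Calder, w=20) cum 575
  x=10 (Fenton, w=11) cum 586
⇒ x* = 4
y-coordinate, sorted with cumulative weight:
  y=2 (Elwood, w=75) cum 75
  y=3 (Brookfield, w=225) cum 300  ← median
  y=3 (Calder, w=20) cum 320
  y=5 (Denby, w=60) cum 380
  y=6 (Granby, w=175) cum 555
  y=6 (Ashton, w=20) cum 575
  y=8 (Fenton, w=11) cum 586
⇒ y* = 3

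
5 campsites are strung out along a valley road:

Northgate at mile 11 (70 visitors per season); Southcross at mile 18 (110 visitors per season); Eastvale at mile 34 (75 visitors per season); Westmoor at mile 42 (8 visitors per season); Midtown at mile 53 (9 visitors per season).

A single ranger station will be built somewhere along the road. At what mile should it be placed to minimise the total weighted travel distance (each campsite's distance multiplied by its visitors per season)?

For a sum of weighted absolute distances on a line, the optimum is the weighted median (not the mean). Total weight W = 272; half-weight = 136.
Sort by position and accumulate weight:
  mile 11 (Northgate, w=70) → cum 70
  mile 18 (Southcross, w=110) → cum 180  ≥ 136 → median here
  mile 34 (Eastvale, w=75) → cum 255
  mile 42 (Westmoor, w=8) → cum 263
  mile 53 (Midtown, w=9) → cum 272
Optimal location: mile 18.

x = 18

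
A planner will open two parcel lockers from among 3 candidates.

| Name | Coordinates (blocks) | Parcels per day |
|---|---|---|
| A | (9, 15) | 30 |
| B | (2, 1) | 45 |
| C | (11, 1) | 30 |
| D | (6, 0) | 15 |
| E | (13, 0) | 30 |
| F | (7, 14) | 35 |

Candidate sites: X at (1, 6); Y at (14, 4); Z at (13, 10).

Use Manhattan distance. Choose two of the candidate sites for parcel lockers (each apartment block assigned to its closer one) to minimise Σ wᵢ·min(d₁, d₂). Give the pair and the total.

Evaluate every pair (each demand assigned to the nearer of the two):
  {X, Z}: total = 1685
  {X, Y}: total = 1735
  {Y, Z}: total = 1805
Best pair: {X, Z} with total 1685.

{X, Z}, total 1685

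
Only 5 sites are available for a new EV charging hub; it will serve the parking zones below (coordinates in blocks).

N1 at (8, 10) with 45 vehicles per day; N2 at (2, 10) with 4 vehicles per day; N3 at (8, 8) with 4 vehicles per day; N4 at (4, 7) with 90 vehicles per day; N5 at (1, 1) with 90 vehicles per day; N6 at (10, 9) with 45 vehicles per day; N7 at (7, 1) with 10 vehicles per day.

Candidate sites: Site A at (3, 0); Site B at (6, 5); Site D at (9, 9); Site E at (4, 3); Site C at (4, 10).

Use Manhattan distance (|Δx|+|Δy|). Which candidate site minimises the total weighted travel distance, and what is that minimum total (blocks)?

Site B, total 1951 blocks

Total weighted distance at each candidate:
  Site A (3, 0): total = 2531
  Site B (6, 5): total = 1951
  Site D (9, 9): total = 2345
  Site E (4, 3): total = 1967
  Site C (4, 10): total = 1997
Minimum is at Site B with total 1951 blocks.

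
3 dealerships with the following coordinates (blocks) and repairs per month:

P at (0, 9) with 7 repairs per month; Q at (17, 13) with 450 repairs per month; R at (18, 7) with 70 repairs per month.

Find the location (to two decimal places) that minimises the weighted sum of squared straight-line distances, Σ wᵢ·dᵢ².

(16.91, 12.15)

The minimiser of Σwᵢ‖p−pᵢ‖² is the weighted centroid p* = (Σwᵢpᵢ)/(Σwᵢ).
Σwᵢ = 527.
Σwᵢxᵢ = 7·0 + 450·17 + 70·18 = 8910.
Σwᵢyᵢ = 7·9 + 450·13 + 70·7 = 6403.
x* = 8910/527 = 16.91, y* = 6403/527 = 12.15.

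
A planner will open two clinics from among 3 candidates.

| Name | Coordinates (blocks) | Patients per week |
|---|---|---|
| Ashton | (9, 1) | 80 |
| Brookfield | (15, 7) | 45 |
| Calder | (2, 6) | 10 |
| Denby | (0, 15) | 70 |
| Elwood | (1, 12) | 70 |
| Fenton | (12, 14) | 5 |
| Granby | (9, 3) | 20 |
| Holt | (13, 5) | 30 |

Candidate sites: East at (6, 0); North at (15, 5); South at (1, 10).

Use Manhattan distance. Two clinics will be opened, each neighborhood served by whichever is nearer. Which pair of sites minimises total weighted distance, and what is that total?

{North, South}, total 1780

Evaluate every pair (each demand assigned to the nearer of the two):
  {North, South}: total = 1780
  {East, South}: total = 2205
  {East, North}: total = 3410
Best pair: {North, South} with total 1780.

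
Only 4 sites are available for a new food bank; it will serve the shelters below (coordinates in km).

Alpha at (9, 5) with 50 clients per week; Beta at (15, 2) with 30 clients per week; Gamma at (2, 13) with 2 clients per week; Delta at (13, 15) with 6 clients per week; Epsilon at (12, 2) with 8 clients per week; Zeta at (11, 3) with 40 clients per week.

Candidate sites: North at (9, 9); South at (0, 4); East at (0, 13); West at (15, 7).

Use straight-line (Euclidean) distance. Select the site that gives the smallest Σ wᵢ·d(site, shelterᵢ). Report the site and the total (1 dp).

West, total 817.3 km

Total weighted distance at each candidate:
  North (9, 9): total = 849.9
  South (0, 4): total = 1566.5
  East (0, 13): total = 1967.9
  West (15, 7): total = 817.3
Minimum is at West with total 817.3 km.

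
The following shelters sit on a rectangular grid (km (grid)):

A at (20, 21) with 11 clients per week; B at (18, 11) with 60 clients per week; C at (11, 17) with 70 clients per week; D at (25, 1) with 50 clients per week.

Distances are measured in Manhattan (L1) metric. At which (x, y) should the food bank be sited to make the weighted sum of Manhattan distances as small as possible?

(18, 11)

Manhattan distance separates: Σwᵢ(|x−xᵢ|+|y−yᵢ|) = Σwᵢ|x−xᵢ| + Σwᵢ|y−yᵢ|, so x and y are optimised independently as 1-D weighted medians.
Total weight W = 191; half = 95.5.
x-coordinate, sorted with cumulative weight:
  x=11 (C, w=70) cum 70
  x=18 (B, w=60) cum 130  ← median
  x=20 (A, w=11) cum 141
  x=25 (D, w=50) cum 191
⇒ x* = 18
y-coordinate, sorted with cumulative weight:
  y=1 (D, w=50) cum 50
  y=11 (B, w=60) cum 110  ← median
  y=17 (C, w=70) cum 180
  y=21 (A, w=11) cum 191
⇒ y* = 11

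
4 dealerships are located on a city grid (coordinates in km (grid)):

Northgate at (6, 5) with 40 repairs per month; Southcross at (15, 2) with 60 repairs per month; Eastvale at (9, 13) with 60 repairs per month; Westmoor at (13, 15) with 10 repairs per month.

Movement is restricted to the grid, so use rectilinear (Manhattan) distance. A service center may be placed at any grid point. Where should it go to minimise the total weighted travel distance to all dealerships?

Manhattan distance separates: Σwᵢ(|x−xᵢ|+|y−yᵢ|) = Σwᵢ|x−xᵢ| + Σwᵢ|y−yᵢ|, so x and y are optimised independently as 1-D weighted medians.
Total weight W = 170; half = 85.
x-coordinate, sorted with cumulative weight:
  x=6 (Northgate, w=40) cum 40
  x=9 (Eastvale, w=60) cum 100  ← median
  x=13 (Westmoor, w=10) cum 110
  x=15 (Southcross, w=60) cum 170
⇒ x* = 9
y-coordinate, sorted with cumulative weight:
  y=2 (Southcross, w=60) cum 60
  y=5 (Northgate, w=40) cum 100  ← median
  y=13 (Eastvale, w=60) cum 160
  y=15 (Westmoor, w=10) cum 170
⇒ y* = 5

(9, 5)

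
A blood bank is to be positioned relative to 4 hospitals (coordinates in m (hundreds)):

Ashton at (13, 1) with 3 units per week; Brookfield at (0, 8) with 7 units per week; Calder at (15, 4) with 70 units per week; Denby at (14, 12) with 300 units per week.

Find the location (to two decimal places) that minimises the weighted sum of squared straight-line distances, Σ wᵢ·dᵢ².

(13.92, 10.37)

The minimiser of Σwᵢ‖p−pᵢ‖² is the weighted centroid p* = (Σwᵢpᵢ)/(Σwᵢ).
Σwᵢ = 380.
Σwᵢxᵢ = 3·13 + 7·0 + 70·15 + 300·14 = 5289.
Σwᵢyᵢ = 3·1 + 7·8 + 70·4 + 300·12 = 3939.
x* = 5289/380 = 13.92, y* = 3939/380 = 10.37.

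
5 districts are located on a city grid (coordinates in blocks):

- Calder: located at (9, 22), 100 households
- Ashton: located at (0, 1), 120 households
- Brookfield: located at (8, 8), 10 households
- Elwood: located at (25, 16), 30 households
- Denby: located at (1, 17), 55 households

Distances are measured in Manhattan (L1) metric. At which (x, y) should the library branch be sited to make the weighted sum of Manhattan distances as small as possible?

Manhattan distance separates: Σwᵢ(|x−xᵢ|+|y−yᵢ|) = Σwᵢ|x−xᵢ| + Σwᵢ|y−yᵢ|, so x and y are optimised independently as 1-D weighted medians.
Total weight W = 315; half = 157.5.
x-coordinate, sorted with cumulative weight:
  x=0 (Ashton, w=120) cum 120
  x=1 (Denby, w=55) cum 175  ← median
  x=8 (Brookfield, w=10) cum 185
  x=9 (Calder, w=100) cum 285
  x=25 (Elwood, w=30) cum 315
⇒ x* = 1
y-coordinate, sorted with cumulative weight:
  y=1 (Ashton, w=120) cum 120
  y=8 (Brookfield, w=10) cum 130
  y=16 (Elwood, w=30) cum 160  ← median
  y=17 (Denby, w=55) cum 215
  y=22 (Calder, w=100) cum 315
⇒ y* = 16

(1, 16)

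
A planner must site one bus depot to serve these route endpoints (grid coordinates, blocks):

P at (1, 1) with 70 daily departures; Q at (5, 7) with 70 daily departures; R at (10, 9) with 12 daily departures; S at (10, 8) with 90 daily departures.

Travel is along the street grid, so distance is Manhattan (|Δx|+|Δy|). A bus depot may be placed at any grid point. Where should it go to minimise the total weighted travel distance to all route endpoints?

(5, 7)

Manhattan distance separates: Σwᵢ(|x−xᵢ|+|y−yᵢ|) = Σwᵢ|x−xᵢ| + Σwᵢ|y−yᵢ|, so x and y are optimised independently as 1-D weighted medians.
Total weight W = 242; half = 121.
x-coordinate, sorted with cumulative weight:
  x=1 (P, w=70) cum 70
  x=5 (Q, w=70) cum 140  ← median
  x=10 (R, w=12) cum 152
  x=10 (S, w=90) cum 242
⇒ x* = 5
y-coordinate, sorted with cumulative weight:
  y=1 (P, w=70) cum 70
  y=7 (Q, w=70) cum 140  ← median
  y=8 (S, w=90) cum 230
  y=9 (R, w=12) cum 242
⇒ y* = 7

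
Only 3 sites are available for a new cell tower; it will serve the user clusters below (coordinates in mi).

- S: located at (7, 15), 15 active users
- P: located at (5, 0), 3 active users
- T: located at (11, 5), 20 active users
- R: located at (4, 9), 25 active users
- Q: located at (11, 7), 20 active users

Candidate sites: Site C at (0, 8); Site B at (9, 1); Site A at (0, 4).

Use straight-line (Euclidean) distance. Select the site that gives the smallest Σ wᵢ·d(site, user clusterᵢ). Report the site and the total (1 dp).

Site B, total 676.3 mi

Total weighted distance at each candidate:
  Site C (0, 8): total = 728.8
  Site B (9, 1): total = 676.3
  Site A (0, 4): total = 823.8
Minimum is at Site B with total 676.3 mi.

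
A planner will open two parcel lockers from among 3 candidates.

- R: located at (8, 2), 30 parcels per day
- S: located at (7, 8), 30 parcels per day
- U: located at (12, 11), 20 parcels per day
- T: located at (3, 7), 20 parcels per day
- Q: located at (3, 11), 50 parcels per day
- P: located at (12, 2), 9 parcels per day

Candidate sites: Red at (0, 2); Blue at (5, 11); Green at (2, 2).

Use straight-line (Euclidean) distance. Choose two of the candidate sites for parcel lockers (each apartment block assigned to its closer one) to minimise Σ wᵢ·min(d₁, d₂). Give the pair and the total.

Evaluate every pair (each demand assigned to the nearer of the two):
  {Blue, Green}: total = 707.6
  {Red, Blue}: total = 780.2
  {Red, Green}: total = 1328.1
Best pair: {Blue, Green} with total 707.6.

{Blue, Green}, total 707.6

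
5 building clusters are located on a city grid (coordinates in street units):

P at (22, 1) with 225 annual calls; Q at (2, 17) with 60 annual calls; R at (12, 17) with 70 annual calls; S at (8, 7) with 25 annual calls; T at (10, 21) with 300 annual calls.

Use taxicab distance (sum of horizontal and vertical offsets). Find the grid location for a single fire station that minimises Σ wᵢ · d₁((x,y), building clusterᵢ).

Manhattan distance separates: Σwᵢ(|x−xᵢ|+|y−yᵢ|) = Σwᵢ|x−xᵢ| + Σwᵢ|y−yᵢ|, so x and y are optimised independently as 1-D weighted medians.
Total weight W = 680; half = 340.
x-coordinate, sorted with cumulative weight:
  x=2 (Q, w=60) cum 60
  x=8 (S, w=25) cum 85
  x=10 (T, w=300) cum 385  ← median
  x=12 (R, w=70) cum 455
  x=22 (P, w=225) cum 680
⇒ x* = 10
y-coordinate, sorted with cumulative weight:
  y=1 (P, w=225) cum 225
  y=7 (S, w=25) cum 250
  y=17 (Q, w=60) cum 310
  y=17 (R, w=70) cum 380  ← median
  y=21 (T, w=300) cum 680
⇒ y* = 17

(10, 17)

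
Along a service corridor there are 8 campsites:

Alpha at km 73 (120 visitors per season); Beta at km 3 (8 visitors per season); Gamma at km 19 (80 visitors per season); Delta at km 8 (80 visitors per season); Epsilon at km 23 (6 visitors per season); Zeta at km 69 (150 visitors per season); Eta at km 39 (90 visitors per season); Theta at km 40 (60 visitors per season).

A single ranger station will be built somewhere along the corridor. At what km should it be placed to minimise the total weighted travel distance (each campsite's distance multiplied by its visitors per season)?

x = 40

For a sum of weighted absolute distances on a line, the optimum is the weighted median (not the mean). Total weight W = 594; half-weight = 297.
Sort by position and accumulate weight:
  km 3 (Beta, w=8) → cum 8
  km 8 (Delta, w=80) → cum 88
  km 19 (Gamma, w=80) → cum 168
  km 23 (Epsilon, w=6) → cum 174
  km 39 (Eta, w=90) → cum 264
  km 40 (Theta, w=60) → cum 324  ≥ 297 → median here
  km 69 (Zeta, w=150) → cum 474
  km 73 (Alpha, w=120) → cum 594
Optimal location: km 40.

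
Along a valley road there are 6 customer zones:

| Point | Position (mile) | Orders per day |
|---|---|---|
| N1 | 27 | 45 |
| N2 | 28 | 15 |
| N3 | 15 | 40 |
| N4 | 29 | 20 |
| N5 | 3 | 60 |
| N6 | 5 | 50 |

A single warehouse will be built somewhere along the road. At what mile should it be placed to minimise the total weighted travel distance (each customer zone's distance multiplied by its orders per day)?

x = 15

For a sum of weighted absolute distances on a line, the optimum is the weighted median (not the mean). Total weight W = 230; half-weight = 115.
Sort by position and accumulate weight:
  mile 3 (N5, w=60) → cum 60
  mile 5 (N6, w=50) → cum 110
  mile 15 (N3, w=40) → cum 150  ≥ 115 → median here
  mile 27 (N1, w=45) → cum 195
  mile 28 (N2, w=15) → cum 210
  mile 29 (N4, w=20) → cum 230
Optimal location: mile 15.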